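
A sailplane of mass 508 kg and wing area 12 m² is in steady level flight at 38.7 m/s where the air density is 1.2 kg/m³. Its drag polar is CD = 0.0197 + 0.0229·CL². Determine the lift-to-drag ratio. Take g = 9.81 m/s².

Weight W = mg = 508 × 9.81 = 4983.5 N; in level flight L = W.
q = ½ρv² = ½ × 1.2 × 38.7² = 898.6 Pa.
CL = 2W/(ρv²S) = 2×4983.5/(1.2×38.7²×12) = 0.4621.
CD = 0.0197 + 0.0229 × 0.4621² = 0.02459.
L/D = CL/CD = 0.4621 / 0.02459 = 18.8

L/D = 18.8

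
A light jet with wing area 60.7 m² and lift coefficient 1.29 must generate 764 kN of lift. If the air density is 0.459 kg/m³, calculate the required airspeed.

v = 206 m/s

L = ½ρv²S·CL ⇒ v = √(2L/(ρ·S·CL))
v = √(2 × 7.64×10^5 / (0.459 × 60.7 × 1.29)) = √42510 = 206 m/s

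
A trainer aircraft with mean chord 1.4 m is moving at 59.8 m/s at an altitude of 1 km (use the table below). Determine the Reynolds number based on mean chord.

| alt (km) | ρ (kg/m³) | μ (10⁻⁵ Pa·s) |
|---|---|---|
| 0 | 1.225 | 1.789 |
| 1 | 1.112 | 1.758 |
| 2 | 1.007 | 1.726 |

At 1 km, from the table: ρ = 1.112 kg/m³, μ = 1.758×10⁻⁵ Pa·s.
Re = ρ·v·c/μ = 1.112 × 59.8 × 1.4 / (1.758×10⁻⁵) = 5.3×10^6

Re = 5.3×10^6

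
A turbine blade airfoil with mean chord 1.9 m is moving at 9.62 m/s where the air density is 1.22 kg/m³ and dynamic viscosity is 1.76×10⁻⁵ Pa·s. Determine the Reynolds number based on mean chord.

Re = 1.27×10^6

Re = ρ·v·c/μ = 1.22 × 9.62 × 1.9 / (1.76×10⁻⁵) = 1.27×10^6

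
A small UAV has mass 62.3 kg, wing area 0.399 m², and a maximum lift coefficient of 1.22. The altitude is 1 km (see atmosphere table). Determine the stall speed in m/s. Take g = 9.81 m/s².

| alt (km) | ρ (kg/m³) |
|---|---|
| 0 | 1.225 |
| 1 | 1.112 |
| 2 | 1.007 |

V_stall = 47.5 m/s

At 1 km, from the table: ρ = 1.112 kg/m³.
At stall, lift equals weight: L = W = m·g = 62.3 × 9.81 = 611.2 N.
From L = ½ρV²S·CL,max = W: V_stall = √(2W/(ρSCL,max)) = √(2·611.2/(1.112·0.399·1.22))
V_stall = √2258 = 47.5 m/s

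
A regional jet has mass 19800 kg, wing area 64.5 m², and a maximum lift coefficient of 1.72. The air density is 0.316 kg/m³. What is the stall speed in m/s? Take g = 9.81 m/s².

Stall occurs when L = W at CL,max. W = mg = 19800 × 9.81 = 1.942×10^5 N.
V_stall = √(2W/(ρ·S·CL,max)) = √(2 × 1.942×10^5 / (0.316 × 64.5 × 1.72))
V_stall = √11080 = 105 m/s

V_stall = 105 m/s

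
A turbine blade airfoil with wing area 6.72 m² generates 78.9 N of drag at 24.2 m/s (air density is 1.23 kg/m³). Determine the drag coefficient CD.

CD = 0.0326

From D = ½ρv²S·CD, rearranging gives CD = 2D/(ρv²S).
CD = 2 × 78.9 / (1.23 × 24.2² × 6.72) = 0.0326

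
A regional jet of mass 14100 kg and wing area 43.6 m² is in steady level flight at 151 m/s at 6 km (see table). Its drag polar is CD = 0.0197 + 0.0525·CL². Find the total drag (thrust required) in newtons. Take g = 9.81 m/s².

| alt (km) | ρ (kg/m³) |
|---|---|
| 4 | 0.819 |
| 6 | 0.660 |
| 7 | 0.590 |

D = 9520 N

At 6 km, from the table: ρ = 0.660 kg/m³.
Weight W = mg = 14100 × 9.81 = 1.3832×10^5 N; in level flight L = W.
Dynamic pressure q = 0.5 × 0.66 × 151² = 7524 Pa.
Required CL = L/(qS) = 1.3832×10^5/(7524·43.6) = 0.4216.
CD = 0.0197 + 0.0525 × 0.4216² = 0.02903.
D = q·S·CD = 7524 × 43.6 × 0.02903 = 9525 N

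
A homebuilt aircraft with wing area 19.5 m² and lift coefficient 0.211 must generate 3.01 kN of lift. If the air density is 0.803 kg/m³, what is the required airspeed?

L = ½ρv²S·CL ⇒ v = √(2L/(ρ·S·CL))
v = √(2 × 3010 / (0.803 × 19.5 × 0.211)) = √1822 = 42.7 m/s

v = 42.7 m/s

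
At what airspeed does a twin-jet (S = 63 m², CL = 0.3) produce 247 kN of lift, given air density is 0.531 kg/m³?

L = ½ρv²S·CL ⇒ v = √(2L/(ρ·S·CL))
v = √(2 × 2.47×10^5 / (0.531 × 63 × 0.3)) = √49220 = 222 m/s

v = 222 m/s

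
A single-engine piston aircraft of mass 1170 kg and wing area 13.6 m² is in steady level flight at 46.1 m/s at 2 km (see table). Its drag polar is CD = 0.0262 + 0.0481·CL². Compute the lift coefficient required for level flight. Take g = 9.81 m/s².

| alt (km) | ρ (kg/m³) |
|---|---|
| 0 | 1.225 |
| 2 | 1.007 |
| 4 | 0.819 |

CL = 0.789

At 2 km, from the table: ρ = 1.007 kg/m³.
Level flight ⇒ L = W = m·g = 1170 × 9.81 = 11478 N.
Dynamic pressure q = 0.5 × 1.007 × 46.1² = 1070 Pa.
CL = W/(q·S) = 11478 / (1070 × 13.6) = 0.7887.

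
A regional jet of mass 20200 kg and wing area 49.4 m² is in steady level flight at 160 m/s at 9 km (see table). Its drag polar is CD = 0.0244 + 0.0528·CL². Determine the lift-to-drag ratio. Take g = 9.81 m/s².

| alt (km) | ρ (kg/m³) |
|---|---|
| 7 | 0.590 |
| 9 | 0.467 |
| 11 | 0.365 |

At 9 km, from the table: ρ = 0.467 kg/m³.
In steady level flight, lift balances weight: W = mg = 20200 × 9.81 = 1.9816×10^5 N.
Dynamic pressure q = 0.5 × 0.467 × 160² = 5978 Pa.
Required CL = L/(qS) = 1.9816×10^5/(5978·49.4) = 0.6711.
CD = 0.0244 + 0.0528 × 0.6711² = 0.04818.
L/D = CL/CD = 0.6711 / 0.04818 = 13.9

L/D = 13.9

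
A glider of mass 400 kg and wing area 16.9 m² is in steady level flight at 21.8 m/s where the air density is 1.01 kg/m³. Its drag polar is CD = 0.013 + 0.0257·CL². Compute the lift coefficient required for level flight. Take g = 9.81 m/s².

CL = 0.967

In steady level flight, lift balances weight: W = mg = 400 × 9.81 = 3924 N.
Dynamic pressure q = 0.5 × 1.01 × 21.8² = 240 Pa.
CL = 2W/(ρv²S) = 2×3924/(1.01×21.8²×16.9) = 0.9675.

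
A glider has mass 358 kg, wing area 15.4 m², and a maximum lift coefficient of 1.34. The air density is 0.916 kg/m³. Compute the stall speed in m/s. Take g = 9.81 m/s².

V_stall = 19.3 m/s

At stall, lift equals weight: L = W = m·g = 358 × 9.81 = 3512 N.
V_stall = √(2W/(ρ·S·CL,max)) = √(2 × 3512 / (0.916 × 15.4 × 1.34))
V_stall = √371.6 = 19.3 m/s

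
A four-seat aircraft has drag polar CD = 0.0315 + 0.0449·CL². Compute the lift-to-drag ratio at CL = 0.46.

L/D = 11.2

CD = 0.0315 + 0.0449 × 0.46² = 0.041
L/D = CL/CD = 0.46 / 0.041 = 11.2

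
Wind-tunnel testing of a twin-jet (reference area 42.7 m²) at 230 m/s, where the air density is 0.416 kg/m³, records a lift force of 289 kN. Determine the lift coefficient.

From L = ½ρv²S·CL, rearranging gives CL = 2L/(ρv²S).
CL = 2 × 2.89×10^5 / (0.416 × 230² × 42.7) = 0.615

CL = 0.615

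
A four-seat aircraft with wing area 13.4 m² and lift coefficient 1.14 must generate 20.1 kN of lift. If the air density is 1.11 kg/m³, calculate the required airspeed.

v = 48.7 m/s

L = ½ρv²S·CL ⇒ v = √(2L/(ρ·S·CL))
v = √(2 × 20100 / (1.11 × 13.4 × 1.14)) = √2371 = 48.7 m/s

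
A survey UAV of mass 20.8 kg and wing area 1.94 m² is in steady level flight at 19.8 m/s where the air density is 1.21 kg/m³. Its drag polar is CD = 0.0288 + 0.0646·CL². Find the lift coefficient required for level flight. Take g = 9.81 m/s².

Level flight ⇒ L = W = m·g = 20.8 × 9.81 = 204.05 N.
Dynamic pressure q = 0.5 × 1.21 × 19.8² = 237.2 Pa.
CL = W/(q·S) = 204.05 / (237.2 × 1.94) = 0.4435.

CL = 0.443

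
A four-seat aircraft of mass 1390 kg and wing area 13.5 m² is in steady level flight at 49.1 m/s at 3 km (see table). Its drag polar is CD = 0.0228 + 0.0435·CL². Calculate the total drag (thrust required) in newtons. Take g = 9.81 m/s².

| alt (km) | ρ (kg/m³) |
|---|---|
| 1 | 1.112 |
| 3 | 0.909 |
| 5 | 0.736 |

D = 884 N

At 3 km, from the table: ρ = 0.909 kg/m³.
In steady level flight, lift balances weight: W = mg = 1390 × 9.81 = 13636 N.
q = ½ρv² = ½ × 0.909 × 49.1² = 1096 Pa.
Required CL = L/(qS) = 13636/(1096·13.5) = 0.9218.
CD = 0.0228 + 0.0435 × 0.9218² = 0.05977.
D = q·S·CD = 1096 × 13.5 × 0.05977 = 884.1 N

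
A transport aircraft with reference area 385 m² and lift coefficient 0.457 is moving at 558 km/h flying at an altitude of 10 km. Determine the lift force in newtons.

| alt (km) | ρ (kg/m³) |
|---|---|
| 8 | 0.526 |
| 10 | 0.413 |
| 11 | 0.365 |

At 10 km, from the table: ρ = 0.413 kg/m³.
Convert speed: v = 558 km/h ÷ 3.6 = 155 m/s.
L = ½ρv²S·CL = ½ × 0.413 × 155² × 385 × 0.457 = 8.73×10^5 N ≈ 873 kN

L = 8.73×10^5 N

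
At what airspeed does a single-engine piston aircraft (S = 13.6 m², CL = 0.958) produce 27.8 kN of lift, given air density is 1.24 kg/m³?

v = 58.7 m/s

L = ½ρv²S·CL ⇒ v = √(2L/(ρ·S·CL))
v = √(2 × 27800 / (1.24 × 13.6 × 0.958)) = √3442 = 58.7 m/s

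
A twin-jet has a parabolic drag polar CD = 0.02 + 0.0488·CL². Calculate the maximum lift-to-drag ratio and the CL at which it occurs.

(L/D)max = 16, at CL = 0.64

For CD = CD0 + K·CL², (L/D)max occurs at CL* = √(CD0/K) and equals 1/(2√(K·CD0)).
(L/D)max = 1/(2√(0.0488 × 0.02)) = 1/(2 × 0.03124) = 16
CL* = √(0.02/0.0488) = 0.64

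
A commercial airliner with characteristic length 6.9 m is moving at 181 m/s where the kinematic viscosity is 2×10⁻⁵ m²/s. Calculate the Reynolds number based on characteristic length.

Re = 6.24×10^7

Re = v·c/ν = 181 × 6.9 / (2×10⁻⁵) = 6.24×10^7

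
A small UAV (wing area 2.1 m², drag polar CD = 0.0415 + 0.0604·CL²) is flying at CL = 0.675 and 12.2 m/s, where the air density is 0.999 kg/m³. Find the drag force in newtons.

CD = 0.0415 + 0.0604 × 0.675² = 0.06902
D = ½ρv²S·CD = ½ × 0.999 × 12.2² × 2.1 × 0.06902 = 10.8 N

D = 10.8 N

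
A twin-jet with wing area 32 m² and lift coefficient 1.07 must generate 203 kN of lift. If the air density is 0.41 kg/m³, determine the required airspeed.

L = ½ρv²S·CL ⇒ v = √(2L/(ρ·S·CL))
v = √(2 × 2.03×10^5 / (0.41 × 32 × 1.07)) = √28920 = 170 m/s

v = 170 m/s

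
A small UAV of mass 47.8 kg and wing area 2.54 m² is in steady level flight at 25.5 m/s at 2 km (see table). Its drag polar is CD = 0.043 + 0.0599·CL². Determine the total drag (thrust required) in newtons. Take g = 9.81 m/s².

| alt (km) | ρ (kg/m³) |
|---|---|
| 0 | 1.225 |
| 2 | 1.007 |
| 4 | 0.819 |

At 2 km, from the table: ρ = 1.007 kg/m³.
Level flight ⇒ L = W = m·g = 47.8 × 9.81 = 468.92 N.
q = ½ρv² = ½ × 1.007 × 25.5² = 327.4 Pa.
CL = W/(q·S) = 468.92 / (327.4 × 2.54) = 0.5639.
CD = 0.043 + 0.0599 × 0.5639² = 0.06205.
D = q·S·CD = 327.4 × 2.54 × 0.06205 = 51.6 N

D = 51.6 N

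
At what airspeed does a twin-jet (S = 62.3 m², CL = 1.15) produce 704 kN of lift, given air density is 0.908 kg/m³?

v = 147 m/s

L = ½ρv²S·CL ⇒ v = √(2L/(ρ·S·CL))
v = √(2 × 7.04×10^5 / (0.908 × 62.3 × 1.15)) = √21640 = 147 m/s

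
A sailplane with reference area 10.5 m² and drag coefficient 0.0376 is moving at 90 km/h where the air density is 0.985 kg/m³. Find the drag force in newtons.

Convert speed: v = 90 km/h ÷ 3.6 = 25 m/s.
D = ½ρv²S·CD = ½ × 0.985 × 25² × 10.5 × 0.0376 = 122 N

D = 122 N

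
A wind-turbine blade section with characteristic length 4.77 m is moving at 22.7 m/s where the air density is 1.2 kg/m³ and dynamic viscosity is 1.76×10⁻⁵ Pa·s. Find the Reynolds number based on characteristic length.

Re = ρ·v·c/μ = 1.2 × 22.7 × 4.77 / (1.76×10⁻⁵) = 7.38×10^6

Re = 7.38×10^6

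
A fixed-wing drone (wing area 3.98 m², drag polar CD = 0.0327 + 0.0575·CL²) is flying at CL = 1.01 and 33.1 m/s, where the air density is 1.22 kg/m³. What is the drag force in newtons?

CD = 0.0327 + 0.0575 × 1.01² = 0.09136
D = ½ρv²S·CD = ½ × 1.22 × 33.1² × 3.98 × 0.09136 = 243 N

D = 243 N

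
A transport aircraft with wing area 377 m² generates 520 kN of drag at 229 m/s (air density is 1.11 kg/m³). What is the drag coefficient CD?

From D = ½ρv²S·CD, rearranging gives CD = 2D/(ρv²S).
CD = 2 × 5.2×10^5 / (1.11 × 229² × 377) = 0.0474

CD = 0.0474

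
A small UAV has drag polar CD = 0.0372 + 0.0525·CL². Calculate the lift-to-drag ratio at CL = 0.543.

CD = 0.0372 + 0.0525 × 0.543² = 0.05268
L/D = CL/CD = 0.543 / 0.05268 = 10.3

L/D = 10.3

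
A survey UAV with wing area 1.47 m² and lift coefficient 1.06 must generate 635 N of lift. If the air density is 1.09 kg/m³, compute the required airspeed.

L = ½ρv²S·CL ⇒ v = √(2L/(ρ·S·CL))
v = √(2 × 635 / (1.09 × 1.47 × 1.06)) = √747.7 = 27.3 m/s

v = 27.3 m/s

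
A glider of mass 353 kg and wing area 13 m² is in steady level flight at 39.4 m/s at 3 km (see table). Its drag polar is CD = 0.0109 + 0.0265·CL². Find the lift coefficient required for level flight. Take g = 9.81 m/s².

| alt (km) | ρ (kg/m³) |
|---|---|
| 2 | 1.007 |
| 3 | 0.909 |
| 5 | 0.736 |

At 3 km, from the table: ρ = 0.909 kg/m³.
In steady level flight, lift balances weight: W = mg = 353 × 9.81 = 3462.9 N.
Dynamic pressure q = 0.5 × 0.909 × 39.4² = 705.5 Pa.
CL = W/(q·S) = 3462.9 / (705.5 × 13) = 0.3775.

CL = 0.378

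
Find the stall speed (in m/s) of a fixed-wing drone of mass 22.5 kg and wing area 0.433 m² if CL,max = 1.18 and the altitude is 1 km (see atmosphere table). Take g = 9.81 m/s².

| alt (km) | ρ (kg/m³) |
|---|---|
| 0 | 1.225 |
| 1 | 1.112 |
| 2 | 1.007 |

V_stall = 27.9 m/s

At 1 km, from the table: ρ = 1.112 kg/m³.
At stall, lift equals weight: L = W = m·g = 22.5 × 9.81 = 220.7 N.
V_stall = √(2W/(ρ·S·CL,max)) = √(2 × 220.7 / (1.112 × 0.433 × 1.18))
V_stall = √777 = 27.9 m/s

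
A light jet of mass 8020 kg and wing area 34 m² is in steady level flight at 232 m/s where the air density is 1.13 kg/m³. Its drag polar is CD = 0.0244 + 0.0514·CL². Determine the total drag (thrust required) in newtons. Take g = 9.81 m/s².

D = 25500 N

In steady level flight, lift balances weight: W = mg = 8020 × 9.81 = 78676 N.
Dynamic pressure q = 0.5 × 1.13 × 232² = 30410 Pa.
CL = W/(q·S) = 78676 / (30410 × 34) = 0.07609.
CD = 0.0244 + 0.0514 × 0.07609² = 0.0247.
D = q·S·CD = 30410 × 34 × 0.0247 = 25540 N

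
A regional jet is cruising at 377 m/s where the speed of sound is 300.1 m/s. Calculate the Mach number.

M = v/a = 377 / 300.1 = 1.26

M = 1.26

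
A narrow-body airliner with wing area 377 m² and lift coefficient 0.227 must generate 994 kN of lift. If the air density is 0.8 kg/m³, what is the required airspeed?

L = ½ρv²S·CL ⇒ v = √(2L/(ρ·S·CL))
v = √(2 × 9.94×10^5 / (0.8 × 377 × 0.227)) = √29040 = 170 m/s

v = 170 m/s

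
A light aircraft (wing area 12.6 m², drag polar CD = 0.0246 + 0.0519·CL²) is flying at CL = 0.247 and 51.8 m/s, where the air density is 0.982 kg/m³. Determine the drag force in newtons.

CD = 0.0246 + 0.0519 × 0.247² = 0.02777
D = ½ρv²S·CD = ½ × 0.982 × 51.8² × 12.6 × 0.02777 = 461 N

D = 461 N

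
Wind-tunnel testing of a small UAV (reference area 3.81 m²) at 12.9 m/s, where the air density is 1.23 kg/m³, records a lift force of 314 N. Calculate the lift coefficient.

From L = ½ρv²S·CL, rearranging gives CL = 2L/(ρv²S).
CL = 2 × 314 / (1.23 × 12.9² × 3.81) = 0.805

CL = 0.805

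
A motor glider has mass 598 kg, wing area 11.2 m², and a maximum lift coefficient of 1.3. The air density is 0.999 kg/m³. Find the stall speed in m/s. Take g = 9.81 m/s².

V_stall = 28.4 m/s

At stall, lift equals weight: L = W = m·g = 598 × 9.81 = 5866 N.
From L = ½ρV²S·CL,max = W: V_stall = √(2W/(ρSCL,max)) = √(2·5866/(0.999·11.2·1.3))
V_stall = √806.6 = 28.4 m/s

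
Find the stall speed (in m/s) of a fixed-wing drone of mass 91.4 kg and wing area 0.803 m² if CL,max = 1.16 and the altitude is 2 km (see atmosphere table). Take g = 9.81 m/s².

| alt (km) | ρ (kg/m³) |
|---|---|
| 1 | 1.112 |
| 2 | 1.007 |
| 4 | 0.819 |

At 2 km, from the table: ρ = 1.007 kg/m³.
Weight W = mg = 91.4 × 9.81 = 896.6 N.
From L = ½ρV²S·CL,max = W: V_stall = √(2W/(ρSCL,max)) = √(2·896.6/(1.007·0.803·1.16))
V_stall = √1912 = 43.7 m/s

V_stall = 43.7 m/s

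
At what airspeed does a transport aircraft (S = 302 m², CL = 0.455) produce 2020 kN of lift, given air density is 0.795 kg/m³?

L = ½ρv²S·CL ⇒ v = √(2L/(ρ·S·CL))
v = √(2 × 2.02×10^6 / (0.795 × 302 × 0.455)) = √36980 = 192 m/s

v = 192 m/s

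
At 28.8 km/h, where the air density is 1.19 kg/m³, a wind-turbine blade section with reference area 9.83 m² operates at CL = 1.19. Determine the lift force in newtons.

Convert speed: v = 28.8 km/h ÷ 3.6 = 8 m/s.
L = ½ρv²S·CL = ½ × 1.19 × 8² × 9.83 × 1.19 = 445 N

L = 445 N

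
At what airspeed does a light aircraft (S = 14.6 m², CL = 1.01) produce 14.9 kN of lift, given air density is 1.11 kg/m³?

v = 42.7 m/s

L = ½ρv²S·CL ⇒ v = √(2L/(ρ·S·CL))
v = √(2 × 14900 / (1.11 × 14.6 × 1.01)) = √1821 = 42.7 m/s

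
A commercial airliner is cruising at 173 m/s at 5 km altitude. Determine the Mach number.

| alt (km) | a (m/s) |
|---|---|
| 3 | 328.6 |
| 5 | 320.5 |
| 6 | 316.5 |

M = 0.54

At 5 km, from the table: a = 320.5 m/s.
M = v/a = 173 / 320.5 = 0.54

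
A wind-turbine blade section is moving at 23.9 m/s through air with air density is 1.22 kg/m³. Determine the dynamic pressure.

q = ½ρv² = ½ × 1.22 × 23.9² = 348 Pa

q = 348 Pa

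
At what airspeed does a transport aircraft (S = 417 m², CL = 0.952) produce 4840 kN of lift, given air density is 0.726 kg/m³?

L = ½ρv²S·CL ⇒ v = √(2L/(ρ·S·CL))
v = √(2 × 4.84×10^6 / (0.726 × 417 × 0.952)) = √33590 = 183 m/s

v = 183 m/s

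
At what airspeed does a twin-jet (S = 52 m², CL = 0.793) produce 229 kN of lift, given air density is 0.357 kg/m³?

L = ½ρv²S·CL ⇒ v = √(2L/(ρ·S·CL))
v = √(2 × 2.29×10^5 / (0.357 × 52 × 0.793)) = √31110 = 176 m/s

v = 176 m/s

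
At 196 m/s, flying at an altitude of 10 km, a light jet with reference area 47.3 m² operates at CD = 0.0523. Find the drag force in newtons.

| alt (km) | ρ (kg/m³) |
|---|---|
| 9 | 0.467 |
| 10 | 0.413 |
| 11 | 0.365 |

D = 19600 N

At 10 km, from the table: ρ = 0.413 kg/m³.
D = ½ρv²S·CD = ½ × 0.413 × 196² × 47.3 × 0.0523 = 19600 N ≈ 19.6 kN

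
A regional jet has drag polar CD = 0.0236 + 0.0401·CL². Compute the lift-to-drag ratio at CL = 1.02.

CD = 0.0236 + 0.0401 × 1.02² = 0.06532
L/D = CL/CD = 1.02 / 0.06532 = 15.6

L/D = 15.6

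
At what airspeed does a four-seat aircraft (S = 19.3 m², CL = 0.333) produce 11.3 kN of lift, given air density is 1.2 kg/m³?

L = ½ρv²S·CL ⇒ v = √(2L/(ρ·S·CL))
v = √(2 × 11300 / (1.2 × 19.3 × 0.333)) = √2930 = 54.1 m/s

v = 54.1 m/s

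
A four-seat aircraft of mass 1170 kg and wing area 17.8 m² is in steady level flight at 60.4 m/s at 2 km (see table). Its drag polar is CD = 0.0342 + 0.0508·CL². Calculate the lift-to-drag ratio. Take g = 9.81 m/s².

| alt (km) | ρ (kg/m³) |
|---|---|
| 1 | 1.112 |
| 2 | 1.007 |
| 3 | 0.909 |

At 2 km, from the table: ρ = 1.007 kg/m³.
In steady level flight, lift balances weight: W = mg = 1170 × 9.81 = 11478 N.
Dynamic pressure q = 0.5 × 1.007 × 60.4² = 1837 Pa.
Required CL = L/(qS) = 11478/(1837·17.8) = 0.351.
CD = 0.0342 + 0.0508 × 0.351² = 0.04046.
L/D = CL/CD = 0.351 / 0.04046 = 8.68

L/D = 8.68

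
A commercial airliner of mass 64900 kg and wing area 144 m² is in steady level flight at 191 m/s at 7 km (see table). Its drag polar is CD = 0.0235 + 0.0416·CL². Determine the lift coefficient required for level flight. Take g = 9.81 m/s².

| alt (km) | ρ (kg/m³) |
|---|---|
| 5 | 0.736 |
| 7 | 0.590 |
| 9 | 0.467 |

At 7 km, from the table: ρ = 0.590 kg/m³.
Weight W = mg = 64900 × 9.81 = 6.3667×10^5 N; in level flight L = W.
Dynamic pressure q = 0.5 × 0.59 × 191² = 10760 Pa.
Required CL = L/(qS) = 6.3667×10^5/(10760·144) = 0.4108.

CL = 0.411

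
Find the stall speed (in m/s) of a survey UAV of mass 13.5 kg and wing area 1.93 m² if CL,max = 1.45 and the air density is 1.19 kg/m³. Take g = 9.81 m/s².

V_stall = 8.92 m/s

Stall occurs when L = W at CL,max. W = mg = 13.5 × 9.81 = 132.4 N.
From L = ½ρV²S·CL,max = W: V_stall = √(2W/(ρSCL,max)) = √(2·132.4/(1.19·1.93·1.45))
V_stall = √79.54 = 8.92 m/s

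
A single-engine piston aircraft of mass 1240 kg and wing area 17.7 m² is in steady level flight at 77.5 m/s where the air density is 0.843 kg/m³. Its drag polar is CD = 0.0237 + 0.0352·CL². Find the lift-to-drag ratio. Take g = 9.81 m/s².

Level flight ⇒ L = W = m·g = 1240 × 9.81 = 12164 N.
Dynamic pressure q = 0.5 × 0.843 × 77.5² = 2532 Pa.
CL = W/(q·S) = 12164 / (2532 × 17.7) = 0.2715.
CD = 0.0237 + 0.0352 × 0.2715² = 0.02629.
L/D = CL/CD = 0.2715 / 0.02629 = 10.3

L/D = 10.3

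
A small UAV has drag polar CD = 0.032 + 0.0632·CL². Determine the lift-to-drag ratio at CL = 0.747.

CD = 0.032 + 0.0632 × 0.747² = 0.06727
L/D = CL/CD = 0.747 / 0.06727 = 11.1

L/D = 11.1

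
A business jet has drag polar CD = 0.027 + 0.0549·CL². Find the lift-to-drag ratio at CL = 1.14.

L/D = 11.6

CD = 0.027 + 0.0549 × 1.14² = 0.09835
L/D = CL/CD = 1.14 / 0.09835 = 11.6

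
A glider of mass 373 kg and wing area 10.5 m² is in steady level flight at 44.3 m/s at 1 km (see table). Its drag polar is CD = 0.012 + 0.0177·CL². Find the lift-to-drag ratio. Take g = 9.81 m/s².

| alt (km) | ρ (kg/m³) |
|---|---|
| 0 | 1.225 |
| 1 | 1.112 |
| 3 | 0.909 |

At 1 km, from the table: ρ = 1.112 kg/m³.
Level flight ⇒ L = W = m·g = 373 × 9.81 = 3659.1 N.
q = ½ρv² = ½ × 1.112 × 44.3² = 1091 Pa.
Required CL = L/(qS) = 3659.1/(1091·10.5) = 0.3194.
CD = 0.012 + 0.0177 × 0.3194² = 0.01381.
L/D = CL/CD = 0.3194 / 0.01381 = 23.1

L/D = 23.1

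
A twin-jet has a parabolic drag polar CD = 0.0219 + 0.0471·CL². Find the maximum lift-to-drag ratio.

(L/D)max = 15.6

For CD = CD0 + K·CL², (L/D)max occurs at CL* = √(CD0/K) and equals 1/(2√(K·CD0)).
(L/D)max = 1/(2√(0.0471 × 0.0219)) = 1/(2 × 0.03212) = 15.6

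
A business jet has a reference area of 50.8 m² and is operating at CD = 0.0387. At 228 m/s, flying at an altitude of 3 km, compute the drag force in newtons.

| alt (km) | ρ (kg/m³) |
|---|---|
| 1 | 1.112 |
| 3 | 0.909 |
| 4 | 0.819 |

D = 46400 N

At 3 km, from the table: ρ = 0.909 kg/m³.
D = ½ρv²S·CD = ½ × 0.909 × 228² × 50.8 × 0.0387 = 46400 N ≈ 46.4 kN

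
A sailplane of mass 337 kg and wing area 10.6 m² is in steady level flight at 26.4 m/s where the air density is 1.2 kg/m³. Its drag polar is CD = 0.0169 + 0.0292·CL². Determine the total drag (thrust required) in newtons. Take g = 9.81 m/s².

D = 147 N

Level flight ⇒ L = W = m·g = 337 × 9.81 = 3306 N.
Dynamic pressure q = 0.5 × 1.2 × 26.4² = 418.2 Pa.
CL = W/(q·S) = 3306 / (418.2 × 10.6) = 0.7458.
CD = 0.0169 + 0.0292 × 0.7458² = 0.03314.
D = q·S·CD = 418.2 × 10.6 × 0.03314 = 146.9 N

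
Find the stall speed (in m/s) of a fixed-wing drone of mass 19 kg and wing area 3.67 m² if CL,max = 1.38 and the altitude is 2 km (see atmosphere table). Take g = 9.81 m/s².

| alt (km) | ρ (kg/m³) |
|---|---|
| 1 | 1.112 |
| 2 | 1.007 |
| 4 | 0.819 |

At 2 km, from the table: ρ = 1.007 kg/m³.
At stall, lift equals weight: L = W = m·g = 19 × 9.81 = 186.4 N.
V_stall = √(2W/(ρ·S·CL,max)) = √(2 × 186.4 / (1.007 × 3.67 × 1.38))
V_stall = √73.09 = 8.55 m/s

V_stall = 8.55 m/s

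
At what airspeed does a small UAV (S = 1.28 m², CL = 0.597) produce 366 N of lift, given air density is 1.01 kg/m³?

L = ½ρv²S·CL ⇒ v = √(2L/(ρ·S·CL))
v = √(2 × 366 / (1.01 × 1.28 × 0.597)) = √948.4 = 30.8 m/s

v = 30.8 m/s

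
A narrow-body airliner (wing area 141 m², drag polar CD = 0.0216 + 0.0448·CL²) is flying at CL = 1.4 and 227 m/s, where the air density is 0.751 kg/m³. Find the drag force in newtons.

CD = 0.0216 + 0.0448 × 1.4² = 0.1094
D = ½ρv²S·CD = ½ × 0.751 × 227² × 141 × 0.1094 = 2.98×10^5 N

D = 2.98×10^5 N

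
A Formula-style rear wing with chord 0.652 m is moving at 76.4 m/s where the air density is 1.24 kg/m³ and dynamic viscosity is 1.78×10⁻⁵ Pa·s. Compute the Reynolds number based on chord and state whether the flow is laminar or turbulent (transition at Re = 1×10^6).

Re = 3.47×10^6 (turbulent)

Re = ρ·v·c/μ = 1.24 × 76.4 × 0.652 / (1.78×10⁻⁵) = 3.47×10^6
Since 3.47×10^6 > 1×10^6, the flow is turbulent.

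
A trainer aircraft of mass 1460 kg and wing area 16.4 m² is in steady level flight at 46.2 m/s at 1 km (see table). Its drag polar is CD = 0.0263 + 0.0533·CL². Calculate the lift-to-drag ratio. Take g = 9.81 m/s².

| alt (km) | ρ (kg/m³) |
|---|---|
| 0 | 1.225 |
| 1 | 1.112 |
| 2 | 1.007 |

L/D = 13.3

At 1 km, from the table: ρ = 1.112 kg/m³.
Level flight ⇒ L = W = m·g = 1460 × 9.81 = 14323 N.
q = ½ρv² = ½ × 1.112 × 46.2² = 1187 Pa.
Required CL = L/(qS) = 14323/(1187·16.4) = 0.7359.
CD = 0.0263 + 0.0533 × 0.7359² = 0.05516.
L/D = CL/CD = 0.7359 / 0.05516 = 13.3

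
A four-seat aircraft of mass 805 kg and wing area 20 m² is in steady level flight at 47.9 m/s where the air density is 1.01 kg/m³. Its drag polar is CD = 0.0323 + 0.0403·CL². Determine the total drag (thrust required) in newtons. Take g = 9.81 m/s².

Level flight ⇒ L = W = m·g = 805 × 9.81 = 7897.1 N.
Dynamic pressure q = 0.5 × 1.01 × 47.9² = 1159 Pa.
CL = 2W/(ρv²S) = 2×7897.1/(1.01×47.9²×20) = 0.3408.
CD = 0.0323 + 0.0403 × 0.3408² = 0.03698.
D = q·S·CD = 1159 × 20 × 0.03698 = 857 N

D = 857 N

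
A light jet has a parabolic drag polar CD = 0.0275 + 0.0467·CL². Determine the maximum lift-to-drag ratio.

(L/D)max = 14

For CD = CD0 + K·CL², (L/D)max occurs at CL* = √(CD0/K) and equals 1/(2√(K·CD0)).
(L/D)max = 1/(2√(0.0467 × 0.0275)) = 1/(2 × 0.03584) = 14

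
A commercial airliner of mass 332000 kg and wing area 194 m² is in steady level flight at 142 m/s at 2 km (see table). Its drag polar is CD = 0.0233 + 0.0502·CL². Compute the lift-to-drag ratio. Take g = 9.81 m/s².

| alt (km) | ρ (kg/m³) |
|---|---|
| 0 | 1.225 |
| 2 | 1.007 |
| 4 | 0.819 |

L/D = 10.3

At 2 km, from the table: ρ = 1.007 kg/m³.
Level flight ⇒ L = W = m·g = 332000 × 9.81 = 3.2569×10^6 N.
Dynamic pressure q = 0.5 × 1.007 × 142² = 10150 Pa.
CL = W/(q·S) = 3.2569×10^6 / (10150 × 194) = 1.654.
CD = 0.0233 + 0.0502 × 1.654² = 0.1606.
L/D = CL/CD = 1.654 / 0.1606 = 10.3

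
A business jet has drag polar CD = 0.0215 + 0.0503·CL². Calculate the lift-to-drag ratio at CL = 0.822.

L/D = 14.8

CD = 0.0215 + 0.0503 × 0.822² = 0.05549
L/D = CL/CD = 0.822 / 0.05549 = 14.8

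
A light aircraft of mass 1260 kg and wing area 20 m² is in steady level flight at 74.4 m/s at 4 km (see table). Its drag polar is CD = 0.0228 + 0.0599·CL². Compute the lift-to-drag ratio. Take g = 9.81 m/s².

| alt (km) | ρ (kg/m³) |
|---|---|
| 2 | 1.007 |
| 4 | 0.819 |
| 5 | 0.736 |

L/D = 10

At 4 km, from the table: ρ = 0.819 kg/m³.
In steady level flight, lift balances weight: W = mg = 1260 × 9.81 = 12361 N.
q = ½ρv² = ½ × 0.819 × 74.4² = 2267 Pa.
Required CL = L/(qS) = 12361/(2267·20) = 0.2727.
CD = 0.0228 + 0.0599 × 0.2727² = 0.02725.
L/D = CL/CD = 0.2727 / 0.02725 = 10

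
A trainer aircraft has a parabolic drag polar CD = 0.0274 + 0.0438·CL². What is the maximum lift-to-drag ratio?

(L/D)max = 14.4

For CD = CD0 + K·CL², (L/D)max occurs at CL* = √(CD0/K) and equals 1/(2√(K·CD0)).
(L/D)max = 1/(2√(0.0438 × 0.0274)) = 1/(2 × 0.03464) = 14.4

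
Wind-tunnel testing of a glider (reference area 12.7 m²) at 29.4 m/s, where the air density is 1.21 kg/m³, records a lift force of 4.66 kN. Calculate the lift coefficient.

CL = 0.702

From L = ½ρv²S·CL, rearranging gives CL = 2L/(ρv²S).
CL = 2 × 4660 / (1.21 × 29.4² × 12.7) = 0.702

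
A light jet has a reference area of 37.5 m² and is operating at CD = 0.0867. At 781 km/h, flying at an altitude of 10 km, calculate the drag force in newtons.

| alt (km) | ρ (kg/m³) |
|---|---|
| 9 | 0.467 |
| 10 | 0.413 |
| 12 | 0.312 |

At 10 km, from the table: ρ = 0.413 kg/m³.
Convert speed: v = 781 km/h ÷ 3.6 = 216.9 m/s.
Dynamic pressure q = ½ρv² = ½ × 0.413 × 216.9² = 9719 Pa.
D = q·S·CD = 9719 × 37.5 × 0.0867 = 31600 N ≈ 31.6 kN

D = 31600 N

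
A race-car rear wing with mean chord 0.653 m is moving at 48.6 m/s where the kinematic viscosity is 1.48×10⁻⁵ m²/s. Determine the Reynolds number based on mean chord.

Re = v·c/ν = 48.6 × 0.653 / (1.48×10⁻⁵) = 2.14×10^6

Re = 2.14×10^6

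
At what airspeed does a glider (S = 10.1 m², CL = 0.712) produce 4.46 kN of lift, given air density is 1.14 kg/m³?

v = 33 m/s

L = ½ρv²S·CL ⇒ v = √(2L/(ρ·S·CL))
v = √(2 × 4460 / (1.14 × 10.1 × 0.712)) = √1088 = 33 m/s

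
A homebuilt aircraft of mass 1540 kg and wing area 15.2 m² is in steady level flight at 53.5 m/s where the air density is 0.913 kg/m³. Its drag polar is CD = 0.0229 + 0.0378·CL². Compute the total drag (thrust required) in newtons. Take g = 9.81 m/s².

Weight W = mg = 1540 × 9.81 = 15107 N; in level flight L = W.
Dynamic pressure q = 0.5 × 0.913 × 53.5² = 1307 Pa.
Required CL = L/(qS) = 15107/(1307·15.2) = 0.7607.
CD = 0.0229 + 0.0378 × 0.7607² = 0.04477.
D = q·S·CD = 1307 × 15.2 × 0.04477 = 889.2 N

D = 889 N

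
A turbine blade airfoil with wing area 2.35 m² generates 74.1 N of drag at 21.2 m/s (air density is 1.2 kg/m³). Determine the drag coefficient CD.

From D = ½ρv²S·CD, rearranging gives CD = 2D/(ρv²S).
CD = 2 × 74.1 / (1.2 × 21.2² × 2.35) = 0.117

CD = 0.117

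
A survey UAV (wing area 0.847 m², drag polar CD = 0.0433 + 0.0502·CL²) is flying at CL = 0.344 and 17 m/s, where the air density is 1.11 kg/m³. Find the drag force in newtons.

D = 6.69 N

CD = 0.0433 + 0.0502 × 0.344² = 0.04924
D = ½ρv²S·CD = ½ × 1.11 × 17² × 0.847 × 0.04924 = 6.69 N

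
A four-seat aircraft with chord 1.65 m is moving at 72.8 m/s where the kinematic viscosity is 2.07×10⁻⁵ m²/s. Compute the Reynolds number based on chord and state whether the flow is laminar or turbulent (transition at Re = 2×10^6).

Re = v·c/ν = 72.8 × 1.65 / (2.07×10⁻⁵) = 5.8×10^6
Since 5.8×10^6 > 2×10^6, the flow is turbulent.

Re = 5.8×10^6 (turbulent)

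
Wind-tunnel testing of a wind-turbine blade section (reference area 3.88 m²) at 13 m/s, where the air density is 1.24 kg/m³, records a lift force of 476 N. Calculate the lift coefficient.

From L = ½ρv²S·CL, rearranging gives CL = 2L/(ρv²S).
CL = 2 × 476 / (1.24 × 13² × 3.88) = 1.17

CL = 1.17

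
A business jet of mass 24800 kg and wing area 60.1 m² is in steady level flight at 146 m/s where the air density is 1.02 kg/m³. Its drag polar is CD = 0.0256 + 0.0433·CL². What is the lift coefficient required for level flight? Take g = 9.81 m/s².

In steady level flight, lift balances weight: W = mg = 24800 × 9.81 = 2.4329×10^5 N.
Dynamic pressure q = 0.5 × 1.02 × 146² = 10870 Pa.
CL = 2W/(ρv²S) = 2×2.4329×10^5/(1.02×146²×60.1) = 0.3724.

CL = 0.372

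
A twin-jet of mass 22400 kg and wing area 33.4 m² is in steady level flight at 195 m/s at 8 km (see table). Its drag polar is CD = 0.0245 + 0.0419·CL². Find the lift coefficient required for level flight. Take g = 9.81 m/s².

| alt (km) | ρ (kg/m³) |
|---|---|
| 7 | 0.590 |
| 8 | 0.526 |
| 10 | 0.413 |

CL = 0.658

At 8 km, from the table: ρ = 0.526 kg/m³.
In steady level flight, lift balances weight: W = mg = 22400 × 9.81 = 2.1974×10^5 N.
q = ½ρv² = ½ × 0.526 × 195² = 10000 Pa.
CL = W/(q·S) = 2.1974×10^5 / (10000 × 33.4) = 0.6579.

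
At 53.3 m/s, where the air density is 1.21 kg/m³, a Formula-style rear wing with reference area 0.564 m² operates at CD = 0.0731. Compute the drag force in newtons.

Dynamic pressure q = ½ρv² = ½ × 1.21 × 53.3² = 1719 Pa.
D = q·S·CD = 1719 × 0.564 × 0.0731 = 70.9 N

D = 70.9 N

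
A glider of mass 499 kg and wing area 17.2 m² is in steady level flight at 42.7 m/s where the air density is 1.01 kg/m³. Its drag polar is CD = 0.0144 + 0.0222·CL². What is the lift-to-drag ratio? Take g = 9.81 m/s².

In steady level flight, lift balances weight: W = mg = 499 × 9.81 = 4895.2 N.
q = ½ρv² = ½ × 1.01 × 42.7² = 920.8 Pa.
CL = W/(q·S) = 4895.2 / (920.8 × 17.2) = 0.3091.
CD = 0.0144 + 0.0222 × 0.3091² = 0.01652.
L/D = CL/CD = 0.3091 / 0.01652 = 18.7

L/D = 18.7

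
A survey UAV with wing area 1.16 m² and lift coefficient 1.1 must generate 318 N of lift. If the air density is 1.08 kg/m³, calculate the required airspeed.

v = 21.5 m/s

L = ½ρv²S·CL ⇒ v = √(2L/(ρ·S·CL))
v = √(2 × 318 / (1.08 × 1.16 × 1.1)) = √461.5 = 21.5 m/s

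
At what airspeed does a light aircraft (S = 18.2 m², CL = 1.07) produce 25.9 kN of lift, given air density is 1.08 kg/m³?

L = ½ρv²S·CL ⇒ v = √(2L/(ρ·S·CL))
v = √(2 × 25900 / (1.08 × 18.2 × 1.07)) = √2463 = 49.6 m/s

v = 49.6 m/s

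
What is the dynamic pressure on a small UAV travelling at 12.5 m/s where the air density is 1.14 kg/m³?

q = 89.1 Pa

q = ½ρv² = ½ × 1.14 × 12.5² = 89.1 Pa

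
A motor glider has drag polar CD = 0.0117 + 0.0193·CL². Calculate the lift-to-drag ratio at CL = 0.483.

CD = 0.0117 + 0.0193 × 0.483² = 0.0162
L/D = CL/CD = 0.483 / 0.0162 = 29.8

L/D = 29.8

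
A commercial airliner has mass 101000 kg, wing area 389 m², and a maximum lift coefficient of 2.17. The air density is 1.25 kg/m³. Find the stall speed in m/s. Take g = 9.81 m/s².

Stall occurs when L = W at CL,max. W = mg = 101000 × 9.81 = 9.908×10^5 N.
V_stall = √(2W/(ρ·S·CL,max)) = √(2 × 9.908×10^5 / (1.25 × 389 × 2.17))
V_stall = √1878 = 43.3 m/s

V_stall = 43.3 m/s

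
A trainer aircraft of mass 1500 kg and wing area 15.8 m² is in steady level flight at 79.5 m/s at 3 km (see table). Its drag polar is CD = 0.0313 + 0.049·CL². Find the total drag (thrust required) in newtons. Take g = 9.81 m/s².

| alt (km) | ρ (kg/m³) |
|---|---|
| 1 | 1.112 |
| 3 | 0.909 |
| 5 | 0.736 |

At 3 km, from the table: ρ = 0.909 kg/m³.
Level flight ⇒ L = W = m·g = 1500 × 9.81 = 14715 N.
Dynamic pressure q = 0.5 × 0.909 × 79.5² = 2873 Pa.
CL = W/(q·S) = 14715 / (2873 × 15.8) = 0.3242.
CD = 0.0313 + 0.049 × 0.3242² = 0.03645.
D = q·S·CD = 2873 × 15.8 × 0.03645 = 1654 N

D = 1650 N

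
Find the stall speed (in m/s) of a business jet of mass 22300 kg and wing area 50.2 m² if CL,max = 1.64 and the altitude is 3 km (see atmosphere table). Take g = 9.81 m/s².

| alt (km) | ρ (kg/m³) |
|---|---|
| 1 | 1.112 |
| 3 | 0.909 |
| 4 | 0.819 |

V_stall = 76.5 m/s

At 3 km, from the table: ρ = 0.909 kg/m³.
Weight W = mg = 22300 × 9.81 = 2.188×10^5 N.
From L = ½ρV²S·CL,max = W: V_stall = √(2W/(ρSCL,max)) = √(2·2.188×10^5/(0.909·50.2·1.64))
V_stall = √5846 = 76.5 m/s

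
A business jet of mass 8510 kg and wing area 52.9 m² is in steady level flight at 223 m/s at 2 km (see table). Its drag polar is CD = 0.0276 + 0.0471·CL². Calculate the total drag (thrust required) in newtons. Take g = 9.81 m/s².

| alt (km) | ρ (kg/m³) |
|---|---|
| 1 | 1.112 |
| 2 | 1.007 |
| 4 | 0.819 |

D = 36800 N

At 2 km, from the table: ρ = 1.007 kg/m³.
Level flight ⇒ L = W = m·g = 8510 × 9.81 = 83483 N.
q = ½ρv² = ½ × 1.007 × 223² = 25040 Pa.
CL = W/(q·S) = 83483 / (25040 × 52.9) = 0.06303.
CD = 0.0276 + 0.0471 × 0.06303² = 0.02779.
D = q·S·CD = 25040 × 52.9 × 0.02779 = 36810 N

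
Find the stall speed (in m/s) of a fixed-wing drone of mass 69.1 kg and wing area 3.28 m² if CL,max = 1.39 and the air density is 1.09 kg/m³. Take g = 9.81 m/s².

Weight W = mg = 69.1 × 9.81 = 677.9 N.
From L = ½ρV²S·CL,max = W: V_stall = √(2W/(ρSCL,max)) = √(2·677.9/(1.09·3.28·1.39))
V_stall = √272.8 = 16.5 m/s

V_stall = 16.5 m/s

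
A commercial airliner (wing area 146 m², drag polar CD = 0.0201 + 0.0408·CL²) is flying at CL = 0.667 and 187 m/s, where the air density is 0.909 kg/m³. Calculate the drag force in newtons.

CD = 0.0201 + 0.0408 × 0.667² = 0.03825
D = ½ρv²S·CD = ½ × 0.909 × 187² × 146 × 0.03825 = 88800 N

D = 88800 N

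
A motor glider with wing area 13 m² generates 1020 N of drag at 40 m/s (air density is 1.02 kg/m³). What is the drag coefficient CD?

From D = ½ρv²S·CD, rearranging gives CD = 2D/(ρv²S).
CD = 2 × 1020 / (1.02 × 40² × 13) = 0.0962

CD = 0.0962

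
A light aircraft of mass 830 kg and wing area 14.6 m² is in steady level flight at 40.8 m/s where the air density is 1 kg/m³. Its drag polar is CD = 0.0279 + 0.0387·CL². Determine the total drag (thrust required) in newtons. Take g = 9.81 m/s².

In steady level flight, lift balances weight: W = mg = 830 × 9.81 = 8142.3 N.
Dynamic pressure q = 0.5 × 1 × 40.8² = 832.3 Pa.
CL = W/(q·S) = 8142.3 / (832.3 × 14.6) = 0.67.
CD = 0.0279 + 0.0387 × 0.67² = 0.04527.
D = q·S·CD = 832.3 × 14.6 × 0.04527 = 550.2 N

D = 550 N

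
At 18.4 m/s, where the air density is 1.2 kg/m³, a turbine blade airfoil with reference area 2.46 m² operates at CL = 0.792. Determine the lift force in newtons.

L = 396 N

L = ½ρv²S·CL = ½ × 1.2 × 18.4² × 2.46 × 0.792 = 396 N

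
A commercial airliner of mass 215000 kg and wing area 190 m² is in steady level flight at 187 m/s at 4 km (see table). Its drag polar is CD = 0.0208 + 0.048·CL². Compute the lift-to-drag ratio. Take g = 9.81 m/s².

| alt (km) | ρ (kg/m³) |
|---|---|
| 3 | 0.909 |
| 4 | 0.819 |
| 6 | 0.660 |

L/D = 15.6

At 4 km, from the table: ρ = 0.819 kg/m³.
In steady level flight, lift balances weight: W = mg = 215000 × 9.81 = 2.1092×10^6 N.
Dynamic pressure q = 0.5 × 0.819 × 187² = 14320 Pa.
CL = 2W/(ρv²S) = 2×2.1092×10^6/(0.819×187²×190) = 0.7752.
CD = 0.0208 + 0.048 × 0.7752² = 0.04965.
L/D = CL/CD = 0.7752 / 0.04965 = 15.6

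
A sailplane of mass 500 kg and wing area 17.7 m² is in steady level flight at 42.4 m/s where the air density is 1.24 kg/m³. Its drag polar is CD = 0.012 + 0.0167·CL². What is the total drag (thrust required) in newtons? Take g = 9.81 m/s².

D = 257 N

In steady level flight, lift balances weight: W = mg = 500 × 9.81 = 4905 N.
Dynamic pressure q = 0.5 × 1.24 × 42.4² = 1115 Pa.
Required CL = L/(qS) = 4905/(1115·17.7) = 0.2486.
CD = 0.012 + 0.0167 × 0.2486² = 0.01303.
D = q·S·CD = 1115 × 17.7 × 0.01303 = 257.1 N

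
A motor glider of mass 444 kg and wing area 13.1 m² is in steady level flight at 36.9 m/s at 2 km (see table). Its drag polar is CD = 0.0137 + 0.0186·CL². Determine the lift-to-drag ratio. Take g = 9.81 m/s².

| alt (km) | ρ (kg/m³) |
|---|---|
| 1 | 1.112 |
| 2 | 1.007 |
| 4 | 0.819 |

L/D = 26.8

At 2 km, from the table: ρ = 1.007 kg/m³.
In steady level flight, lift balances weight: W = mg = 444 × 9.81 = 4355.6 N.
q = ½ρv² = ½ × 1.007 × 36.9² = 685.6 Pa.
Required CL = L/(qS) = 4355.6/(685.6·13.1) = 0.485.
CD = 0.0137 + 0.0186 × 0.485² = 0.01807.
L/D = CL/CD = 0.485 / 0.01807 = 26.8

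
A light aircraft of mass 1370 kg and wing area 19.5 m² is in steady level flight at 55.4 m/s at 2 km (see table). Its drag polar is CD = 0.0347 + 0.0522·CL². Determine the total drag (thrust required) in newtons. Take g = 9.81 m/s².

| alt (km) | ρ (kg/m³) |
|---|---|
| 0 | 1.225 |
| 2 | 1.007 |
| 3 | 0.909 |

D = 1360 N

At 2 km, from the table: ρ = 1.007 kg/m³.
In steady level flight, lift balances weight: W = mg = 1370 × 9.81 = 13440 N.
q = ½ρv² = ½ × 1.007 × 55.4² = 1545 Pa.
Required CL = L/(qS) = 13440/(1545·19.5) = 0.446.
CD = 0.0347 + 0.0522 × 0.446² = 0.04508.
D = q·S·CD = 1545 × 19.5 × 0.04508 = 1359 N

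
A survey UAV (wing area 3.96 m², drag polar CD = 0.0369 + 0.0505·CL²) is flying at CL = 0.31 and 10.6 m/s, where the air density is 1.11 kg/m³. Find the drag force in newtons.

CD = 0.0369 + 0.0505 × 0.31² = 0.04175
D = ½ρv²S·CD = ½ × 1.11 × 10.6² × 3.96 × 0.04175 = 10.3 N

D = 10.3 N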